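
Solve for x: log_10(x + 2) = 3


Convert to exponential form: x + 2 = 10^3 = 1000
x = 1000 - 2 = 998
Check: log_10(998 + 2) = log_10(1000) = log_10(1000) = 3 ✓

x = 998


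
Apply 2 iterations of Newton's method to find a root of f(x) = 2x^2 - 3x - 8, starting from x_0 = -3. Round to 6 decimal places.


Newton's method: x_(n+1) = x_n - f(x_n)/f'(x_n)
f(x) = 2x^2 - 3x - 8
f'(x) = 4x - 3

Iteration 1:
  f(-3.000000) = 19.000000
  f'(-3.000000) = -15.000000
  x_1 = -3.000000 - (19.000000)/(-15.000000) = -1.733333

Iteration 2:
  f(-1.733333) = 3.208889
  f'(-1.733333) = -9.933333
  x_2 = -1.733333 - (3.208889)/(-9.933333) = -1.410291

x_2 = -1.410291


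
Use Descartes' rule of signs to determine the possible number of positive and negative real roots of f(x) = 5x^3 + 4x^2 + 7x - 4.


Descartes' rule of signs:

For positive roots, count sign changes in f(x) = 5x^3 + 4x^2 + 7x - 4:
Signs of coefficients: +, +, +, -
Number of sign changes: 1
Possible positive real roots: 1

For negative roots, examine f(-x) = -5x^3 + 4x^2 - 7x - 4:
Signs of coefficients: -, +, -, -
Number of sign changes: 2
Possible negative real roots: 2, 0

Positive roots: 1; Negative roots: 2 or 0


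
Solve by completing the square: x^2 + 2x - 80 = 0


Start: x^2 + 2x - 80 = 0
Move constant: x^2 + 2x = 80
Half of 2 is 1, squared is 1
Add 1 to both sides: x^2 + 2x + 1 = 81
(x + 1)^2 = 81
x + 1 = ±9
x = -1 + 9 = 8 or x = -1 - 9 = -10

x = -10, x = 8


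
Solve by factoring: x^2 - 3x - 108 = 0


We need two numbers that multiply to -108 and add to -3.
Those numbers are -12 and 9 (since (-12) * 9 = -108 and (-12) + 9 = -3).
So x^2 - 3x - 108 = (x - 12)(x + 9) = 0
Setting each factor to zero: x = 12 or x = -9

x = -9, x = 12


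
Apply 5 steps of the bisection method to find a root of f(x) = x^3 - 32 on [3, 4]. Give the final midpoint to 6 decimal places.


f(x) = x^3 - 32
f(3) = -5 < 0
f(4) = 32 > 0

Step 1: midpoint = (3.000000 + 4.000000)/2 = 3.500000
  f(3.500000) = 10.875000
  f(mid) > 0, so root is in [3.000000, 3.500000]

Step 2: midpoint = (3.000000 + 3.500000)/2 = 3.250000
  f(3.250000) = 2.328125
  f(mid) > 0, so root is in [3.000000, 3.250000]

Step 3: midpoint = (3.000000 + 3.250000)/2 = 3.125000
  f(3.125000) = -1.482422
  f(mid) < 0, so root is in [3.125000, 3.250000]

Step 4: midpoint = (3.125000 + 3.250000)/2 = 3.187500
  f(3.187500) = 0.385498
  f(mid) > 0, so root is in [3.125000, 3.187500]

Step 5: midpoint = (3.125000 + 3.187500)/2 = 3.156250
  f(3.156250) = -0.557709
  f(mid) < 0, so root is in [3.156250, 3.187500]

midpoint = 3.156250


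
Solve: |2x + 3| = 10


An absolute value equation |expr| = 10 gives two cases:
Case 1: 2x + 3 = 10
  2x = 7, so x = 7/2
Case 2: 2x + 3 = -10
  2x = -13, so x = -13/2

x = -13/2, x = 7/2


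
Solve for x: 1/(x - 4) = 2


Multiply both sides by (x - 4): 1 = 2(x - 4)
Distribute: 1 = 2x - 8
2x = 1 + 8 = 9
x = 9/2

x = 9/2


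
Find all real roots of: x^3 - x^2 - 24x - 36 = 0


Let p(x) = x^3 - x^2 - 24x - 36. By the rational root theorem (leading coefficient 1), any rational root is an integer divisor of 36: try ±1, ±2, ... in turn.
Test x = 1: value = -60 ≠ 0.
Test x = -1: value = -14 ≠ 0.
Test x = 2: value = -80 ≠ 0.
Test x = -2: value = 0 ✓, so (x + 2) is a factor.
Synthetic division by (x + 2): bring down 1; 1(-2) - 1 = -3; (-3)(-2) - 24 = -18; (-18)(-2) - 36 = 0 → quotient x^2 - 3x - 18, remainder 0.
Solve the quadratic x^2 - 3x - 18 = 0: discriminant = (-3)^2 - 4(1)(-18) = 9 + 72 = 81.
sqrt(81) = 9, so x = (3 ± 9)/2: x = 6 or x = -3.

x = -3, x = -2, x = 6


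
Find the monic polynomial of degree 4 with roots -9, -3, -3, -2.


A monic polynomial with roots -9, -3, -3, -2 is:
p(x) = (x + 9)(x + 3)(x + 3)(x + 2)
After multiplying by (x + 9): x + 9
After multiplying by (x + 3): x^2 + 12x + 27
After multiplying by (x + 3): x^3 + 15x^2 + 63x + 81
After multiplying by (x + 2): x^4 + 17x^3 + 93x^2 + 207x + 162

x^4 + 17x^3 + 93x^2 + 207x + 162


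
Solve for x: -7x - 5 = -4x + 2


Starting with: -7x - 5 = -4x + 2
Move all x terms to left: (-7 + 4)x = 2 + 5
Simplify: -3x = 7
Divide both sides by -3: x = -7/3

x = -7/3


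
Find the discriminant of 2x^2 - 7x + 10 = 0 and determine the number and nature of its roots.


For ax^2 + bx + c = 0, discriminant D = b^2 - 4ac
Here a = 2, b = -7, c = 10
D = (-7)^2 - 4(2)(10) = 49 - 80 = -31

D = -31 < 0
The equation has no real roots (2 complex conjugate roots).

Discriminant = -31, no real roots (2 complex conjugate roots)


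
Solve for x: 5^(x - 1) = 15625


Express both sides with the same base.
15625 = 5^6
Since the bases match, equate exponents: x - 1 = 6
So x = 6 - (-1) = 7

x = 7


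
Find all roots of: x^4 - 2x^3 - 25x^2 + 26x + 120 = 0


Let p(x) = x^4 - 2x^3 - 25x^2 + 26x + 120. By the rational root theorem (leading coefficient 1), any rational root is an integer divisor of 120: try ±1, ±2, ... in turn.
Test x = 1: value = 120 ≠ 0.
Test x = -1: value = 72 ≠ 0.
Test x = 2: value = 72 ≠ 0.
Test x = -2: value = 0 ✓, so (x + 2) is a factor.
Synthetic division by (x + 2): bring down 1; 1(-2) - 2 = -4; (-4)(-2) - 25 = -17; (-17)(-2) + 26 = 60; 60(-2) + 120 = 0 → quotient x^3 - 4x^2 - 17x + 60, remainder 0.
Continue with the quotient x^3 - 4x^2 - 17x + 60 (candidates must divide 60; re-test x = -2 first in case it repeats).
Test x = -2: value = 70 ≠ 0.
Test x = 3: value = 0 ✓, so (x - 3) is a factor.
Synthetic division by (x - 3): bring down 1; 1(3) - 4 = -1; (-1)(3) - 17 = -20; (-20)(3) + 60 = 0 → quotient x^2 - x - 20, remainder 0.
Solve the quadratic x^2 - x - 20 = 0: discriminant = (-1)^2 - 4(1)(-20) = 1 + 80 = 81.
sqrt(81) = 9, so x = (1 ± 9)/2: x = 5 or x = -4.
Collecting all roots found:

x = -4, x = -2, x = 3, x = 5


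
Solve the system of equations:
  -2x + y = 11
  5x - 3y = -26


Using Cramer's rule:
Determinant D = (-2)(-3) - (5)(1) = 6 - 5 = 1
Dx = (11)(-3) - (-26)(1) = -33 + 26 = -7
Dy = (-2)(-26) - (5)(11) = 52 - 55 = -3
x = Dx/D = -7/1 = -7
y = Dy/D = -3/1 = -3

x = -7, y = -3


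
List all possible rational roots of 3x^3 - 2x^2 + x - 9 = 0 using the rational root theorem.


Rational root theorem: possible roots are ±p/q where:
  p divides the constant term (-9): p ∈ {1, 3, 9}
  q divides the leading coefficient (3): q ∈ {1, 3}

All possible rational roots: -9, -3, -1, -1/3, 1/3, 1, 3, 9

-9, -3, -1, -1/3, 1/3, 1, 3, 9


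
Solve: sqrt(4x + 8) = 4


Square both sides: 4x + 8 = 4^2 = 16
4x = 16 - 8 = 8
x = 2
Check: sqrt(4*2 + 8) = sqrt(16) = 4 ✓

x = 2


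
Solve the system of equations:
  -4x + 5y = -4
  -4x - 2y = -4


Using Cramer's rule:
Determinant D = (-4)(-2) - (-4)(5) = 8 + 20 = 28
Dx = (-4)(-2) - (-4)(5) = 8 + 20 = 28
Dy = (-4)(-4) - (-4)(-4) = 16 - 16 = 0
x = Dx/D = 28/28 = 1
y = Dy/D = 0/28 = 0

x = 1, y = 0


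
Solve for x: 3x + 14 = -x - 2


Starting with: 3x + 14 = -x - 2
Move all x terms to left: (3 + 1)x = -2 - 14
Simplify: 4x = -16
Divide both sides by 4: x = -4

x = -4


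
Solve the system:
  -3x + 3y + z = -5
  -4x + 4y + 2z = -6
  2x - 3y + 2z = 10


Using Cramer's rule. Expand each determinant along the first row.
D  = (-3)*[4*2 - 2*(-3)] - 3*[(-4)*2 - 2*2] + 1*[(-4)*(-3) - 4*2]
  = (-3)*(14) - 3*(-12) + 1*(4) = -2
Dx = (-5)*[4*2 - 2*(-3)] - 3*[(-6)*2 - 2*10] + 1*[(-6)*(-3) - 4*10]
  = (-5)*(14) - 3*(-32) + 1*(-22) = 4
Dy = (-3)*[(-6)*2 - 2*10] - (-5)*[(-4)*2 - 2*2] + 1*[(-4)*10 - (-6)*2]
  = (-3)*(-32) - (-5)*(-12) + 1*(-28) = 8
Dz = (-3)*[4*10 - (-6)*(-3)] - 3*[(-4)*10 - (-6)*2] + (-5)*[(-4)*(-3) - 4*2]
  = (-3)*(22) - 3*(-28) + (-5)*(4) = -2
x = Dx/D = 4/-2 = -2, y = Dy/D = 8/-2 = -4, z = Dz/D = -2/-2 = 1
Check eq1: (-3)(-2) + (3)(-4) + (1)(1) = -5 = -5 ✓
Check eq2: (-4)(-2) + (4)(-4) + (2)(1) = -6 = -6 ✓
Check eq3: (2)(-2) + (-3)(-4) + (2)(1) = 10 = 10 ✓

x = -2, y = -4, z = 1


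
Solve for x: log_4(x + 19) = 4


Convert to exponential form: x + 19 = 4^4 = 256
x = 256 - 19 = 237
Check: log_4(237 + 19) = log_4(256) = log_4(256) = 4 ✓

x = 237


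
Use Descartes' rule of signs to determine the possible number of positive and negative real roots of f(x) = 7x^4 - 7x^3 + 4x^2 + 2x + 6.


Descartes' rule of signs:

For positive roots, count sign changes in f(x) = 7x^4 - 7x^3 + 4x^2 + 2x + 6:
Signs of coefficients: +, -, +, +, +
Number of sign changes: 2
Possible positive real roots: 2, 0

For negative roots, examine f(-x) = 7x^4 + 7x^3 + 4x^2 - 2x + 6:
Signs of coefficients: +, +, +, -, +
Number of sign changes: 2
Possible negative real roots: 2, 0

Positive roots: 2 or 0; Negative roots: 2 or 0


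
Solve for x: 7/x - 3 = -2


Subtract -3 from both sides: 7/x = 1
Multiply both sides by x: 7 = 1 * x
Divide by 1: x = 7

x = 7


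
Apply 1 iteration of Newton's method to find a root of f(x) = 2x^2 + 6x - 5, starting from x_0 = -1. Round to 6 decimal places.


Newton's method: x_(n+1) = x_n - f(x_n)/f'(x_n)
f(x) = 2x^2 + 6x - 5
f'(x) = 4x + 6

Iteration 1:
  f(-1.000000) = -9.000000
  f'(-1.000000) = 2.000000
  x_1 = -1.000000 - (-9.000000)/(2.000000) = 3.500000

x_1 = 3.500000


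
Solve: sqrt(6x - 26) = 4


Square both sides: 6x - 26 = 4^2 = 16
6x = 16 + 26 = 42
x = 7
Check: sqrt(6*7 - 26) = sqrt(16) = 4 ✓

x = 7


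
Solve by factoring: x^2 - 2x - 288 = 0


We need two numbers that multiply to -288 and add to -2.
Those numbers are -18 and 16 (since (-18) * 16 = -288 and (-18) + 16 = -2).
So x^2 - 2x - 288 = (x - 18)(x + 16) = 0
Setting each factor to zero: x = 18 or x = -16

x = -16, x = 18


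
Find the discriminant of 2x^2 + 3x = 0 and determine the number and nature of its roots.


For ax^2 + bx + c = 0, discriminant D = b^2 - 4ac
Here a = 2, b = 3, c = 0
D = (3)^2 - 4(2)(0) = 9 - 0 = 9

D = 9 > 0 and is a perfect square (sqrt = 3)
The equation has 2 distinct real rational roots.

Discriminant = 9, 2 distinct real rational roots


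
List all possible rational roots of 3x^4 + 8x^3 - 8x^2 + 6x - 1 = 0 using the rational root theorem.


Rational root theorem: possible roots are ±p/q where:
  p divides the constant term (-1): p ∈ {1}
  q divides the leading coefficient (3): q ∈ {1, 3}

All possible rational roots: -1, -1/3, 1/3, 1

-1, -1/3, 1/3, 1


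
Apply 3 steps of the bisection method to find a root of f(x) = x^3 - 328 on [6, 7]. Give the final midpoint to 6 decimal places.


f(x) = x^3 - 328
f(6) = -112 < 0
f(7) = 15 > 0

Step 1: midpoint = (6.000000 + 7.000000)/2 = 6.500000
  f(6.500000) = -53.375000
  f(mid) < 0, so root is in [6.500000, 7.000000]

Step 2: midpoint = (6.500000 + 7.000000)/2 = 6.750000
  f(6.750000) = -20.453125
  f(mid) < 0, so root is in [6.750000, 7.000000]

Step 3: midpoint = (6.750000 + 7.000000)/2 = 6.875000
  f(6.875000) = -3.048828
  f(mid) < 0, so root is in [6.875000, 7.000000]

midpoint = 6.875000


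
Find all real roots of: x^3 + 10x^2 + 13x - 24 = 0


Let p(x) = x^3 + 10x^2 + 13x - 24. By the rational root theorem (leading coefficient 1), any rational root is an integer divisor of 24: try ±1, ±2, ... in turn.
Test x = 1: value = 0 ✓, so (x - 1) is a factor.
Synthetic division by (x - 1): bring down 1; 1(1) + 10 = 11; 11(1) + 13 = 24; 24(1) - 24 = 0 → quotient x^2 + 11x + 24, remainder 0.
Solve the quadratic x^2 + 11x + 24 = 0: discriminant = 11^2 - 4(1)(24) = 121 - 96 = 25.
sqrt(25) = 5, so x = (-11 ± 5)/2: x = -3 or x = -8.

x = -8, x = -3, x = 1


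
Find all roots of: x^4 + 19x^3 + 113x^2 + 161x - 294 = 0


Let p(x) = x^4 + 19x^3 + 113x^2 + 161x - 294. By the rational root theorem (leading coefficient 1), any rational root is an integer divisor of 294: try ±1, ±2, ... in turn.
Test x = 1: value = 0 ✓, so (x - 1) is a factor.
Synthetic division by (x - 1): bring down 1; 1(1) + 19 = 20; 20(1) + 113 = 133; 133(1) + 161 = 294; 294(1) - 294 = 0 → quotient x^3 + 20x^2 + 133x + 294, remainder 0.
Continue with the quotient x^3 + 20x^2 + 133x + 294 (candidates must divide 294; re-test x = 1 first in case it repeats).
Test x = 1: value = 448 ≠ 0.
Test x = -1: value = 180 ≠ 0.
Test x = 2: value = 648 ≠ 0.
Test x = -2: value = 100 ≠ 0.
Test x = 3: value = 900 ≠ 0.
Test x = -3: value = 48 ≠ 0.
Test x = 6: value = 2028 ≠ 0.
Test x = -6: value = 0 ✓, so (x + 6) is a factor.
Synthetic division by (x + 6): bring down 1; 1(-6) + 20 = 14; 14(-6) + 133 = 49; 49(-6) + 294 = 0 → quotient x^2 + 14x + 49, remainder 0.
Solve the quadratic x^2 + 14x + 49 = 0: discriminant = 14^2 - 4(1)(49) = 196 - 196 = 0.
Discriminant = 0, so a double root: x = -14/2 = -7.
Collecting all roots found:

x = -7 (multiplicity 2), x = -6, x = 1


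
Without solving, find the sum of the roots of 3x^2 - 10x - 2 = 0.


By Vieta's formulas for ax^2 + bx + c = 0:
  Sum of roots = -b/a
  Product of roots = c/a

Here a = 3, b = -10, c = -2
Sum = -(-10)/3 = 10/3
Product = -2/3 = -2/3

Sum = 10/3


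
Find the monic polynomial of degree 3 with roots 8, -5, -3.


A monic polynomial with roots 8, -5, -3 is:
p(x) = (x - 8)(x + 5)(x + 3)
After multiplying by (x - 8): x - 8
After multiplying by (x + 5): x^2 - 3x - 40
After multiplying by (x + 3): x^3 - 49x - 120

x^3 - 49x - 120


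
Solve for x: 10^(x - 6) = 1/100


Express both sides with the same base.
1/100 = 10^(-2)
Since the bases match, equate exponents: x - 6 = -2
So x = -2 - (-6) = 4

x = 4


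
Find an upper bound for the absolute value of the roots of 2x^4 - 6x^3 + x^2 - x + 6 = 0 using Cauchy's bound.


Cauchy's bound: all roots r satisfy |r| <= 1 + max(|a_i/a_n|) for i = 0,...,n-1
where a_n is the leading coefficient.

Coefficients: [2, -6, 1, -1, 6]
Leading coefficient a_n = 2
Ratios |a_i/a_n|: 3, 1/2, 1/2, 3
Maximum ratio: 3
Cauchy's bound: |r| <= 1 + 3 = 4

Upper bound = 4


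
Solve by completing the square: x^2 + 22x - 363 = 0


Start: x^2 + 22x - 363 = 0
Move constant: x^2 + 22x = 363
Half of 22 is 11, squared is 121
Add 121 to both sides: x^2 + 22x + 121 = 484
(x + 11)^2 = 484
x + 11 = ±22
x = -11 + 22 = 11 or x = -11 - 22 = -33

x = -33, x = 11


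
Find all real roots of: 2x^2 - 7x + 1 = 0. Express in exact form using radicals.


Using the quadratic formula: x = (-b ± sqrt(b^2 - 4ac)) / (2a)
Here a = 2, b = -7, c = 1
Discriminant = b^2 - 4ac = (-7)^2 - 4(2)(1) = 49 - 8 = 41
Since discriminant = 41 > 0, there are two real roots.
x = (7 ± sqrt(41)) / 4
Numerically: x ≈ 3.3508 or x ≈ 0.1492

x = (7 + sqrt(41)) / 4 or x = (7 - sqrt(41)) / 4


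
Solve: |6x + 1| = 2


An absolute value equation |expr| = 2 gives two cases:
Case 1: 6x + 1 = 2
  6x = 1, so x = 1/6
Case 2: 6x + 1 = -2
  6x = -3, so x = -1/2

x = -1/2, x = 1/6


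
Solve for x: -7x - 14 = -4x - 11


Starting with: -7x - 14 = -4x - 11
Move all x terms to left: (-7 + 4)x = -11 + 14
Simplify: -3x = 3
Divide both sides by -3: x = -1

x = -1


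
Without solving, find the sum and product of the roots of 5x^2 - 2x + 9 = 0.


By Vieta's formulas for ax^2 + bx + c = 0:
  Sum of roots = -b/a
  Product of roots = c/a

Here a = 5, b = -2, c = 9
Sum = -(-2)/5 = 2/5
Product = 9/5 = 9/5

Sum = 2/5, Product = 9/5


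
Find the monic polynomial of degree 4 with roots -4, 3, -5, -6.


A monic polynomial with roots -4, 3, -5, -6 is:
p(x) = (x + 4)(x - 3)(x + 5)(x + 6)
After multiplying by (x + 4): x + 4
After multiplying by (x - 3): x^2 + x - 12
After multiplying by (x + 5): x^3 + 6x^2 - 7x - 60
After multiplying by (x + 6): x^4 + 12x^3 + 29x^2 - 102x - 360

x^4 + 12x^3 + 29x^2 - 102x - 360


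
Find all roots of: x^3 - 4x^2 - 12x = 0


The constant term is 0, so x = 0 is a root. Factor out x:
  x^2 - 4x - 12 = 0
Solve the quadratic x^2 - 4x - 12 = 0: discriminant = (-4)^2 - 4(1)(-12) = 16 + 48 = 64.
sqrt(64) = 8, so x = (4 ± 8)/2: x = 6 or x = -2.
Collecting all roots found:

x = -2, x = 0, x = 6


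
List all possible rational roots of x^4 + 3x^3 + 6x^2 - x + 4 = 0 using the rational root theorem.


Rational root theorem: possible roots are ±p/q where:
  p divides the constant term (4): p ∈ {1, 2, 4}
  q divides the leading coefficient (1): q ∈ {1}

All possible rational roots: -4, -2, -1, 1, 2, 4

-4, -2, -1, 1, 2, 4


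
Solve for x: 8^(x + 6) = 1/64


Express both sides with the same base.
1/64 = 8^(-2)
Since the bases match, equate exponents: x + 6 = -2
So x = -2 - (6) = -8

x = -8


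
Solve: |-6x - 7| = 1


An absolute value equation |expr| = 1 gives two cases:
Case 1: -6x - 7 = 1
  -6x = 8, so x = -4/3
Case 2: -6x - 7 = -1
  -6x = 6, so x = -1

x = -4/3, x = -1


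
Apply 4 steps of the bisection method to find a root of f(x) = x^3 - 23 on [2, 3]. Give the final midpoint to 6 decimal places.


f(x) = x^3 - 23
f(2) = -15 < 0
f(3) = 4 > 0

Step 1: midpoint = (2.000000 + 3.000000)/2 = 2.500000
  f(2.500000) = -7.375000
  f(mid) < 0, so root is in [2.500000, 3.000000]

Step 2: midpoint = (2.500000 + 3.000000)/2 = 2.750000
  f(2.750000) = -2.203125
  f(mid) < 0, so root is in [2.750000, 3.000000]

Step 3: midpoint = (2.750000 + 3.000000)/2 = 2.875000
  f(2.875000) = 0.763672
  f(mid) > 0, so root is in [2.750000, 2.875000]

Step 4: midpoint = (2.750000 + 2.875000)/2 = 2.812500
  f(2.812500) = -0.752686
  f(mid) < 0, so root is in [2.812500, 2.875000]

midpoint = 2.812500


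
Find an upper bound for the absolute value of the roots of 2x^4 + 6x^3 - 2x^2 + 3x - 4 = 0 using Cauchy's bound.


Cauchy's bound: all roots r satisfy |r| <= 1 + max(|a_i/a_n|) for i = 0,...,n-1
where a_n is the leading coefficient.

Coefficients: [2, 6, -2, 3, -4]
Leading coefficient a_n = 2
Ratios |a_i/a_n|: 3, 1, 3/2, 2
Maximum ratio: 3
Cauchy's bound: |r| <= 1 + 3 = 4

Upper bound = 4


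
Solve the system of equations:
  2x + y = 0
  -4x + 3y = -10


Using Cramer's rule:
Determinant D = (2)(3) - (-4)(1) = 6 + 4 = 10
Dx = (0)(3) - (-10)(1) = 0 + 10 = 10
Dy = (2)(-10) - (-4)(0) = -20 - 0 = -20
x = Dx/D = 10/10 = 1
y = Dy/D = -20/10 = -2

x = 1, y = -2


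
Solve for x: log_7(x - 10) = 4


Convert to exponential form: x - 10 = 7^4 = 2401
x = 2401 + 10 = 2411
Check: log_7(2411 - 10) = log_7(2401) = log_7(2401) = 4 ✓

x = 2411


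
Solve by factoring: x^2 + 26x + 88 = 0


We need two numbers that multiply to 88 and add to 26.
Those numbers are 4 and 22 (since 4 * 22 = 88 and 4 + 22 = 26).
So x^2 + 26x + 88 = (x + 4)(x + 22) = 0
Setting each factor to zero: x = -4 or x = -22

x = -22, x = -4


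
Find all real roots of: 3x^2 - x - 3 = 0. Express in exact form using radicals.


Using the quadratic formula: x = (-b ± sqrt(b^2 - 4ac)) / (2a)
Here a = 3, b = -1, c = -3
Discriminant = b^2 - 4ac = (-1)^2 - 4(3)(-3) = 1 + 36 = 37
Since discriminant = 37 > 0, there are two real roots.
x = (1 ± sqrt(37)) / 6
Numerically: x ≈ 1.1805 or x ≈ -0.8471

x = (1 + sqrt(37)) / 6 or x = (1 - sqrt(37)) / 6


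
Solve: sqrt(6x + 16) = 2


Square both sides: 6x + 16 = 2^2 = 4
6x = 4 - 16 = -12
x = -2
Check: sqrt(6*(-2) + 16) = sqrt(4) = 2 ✓

x = -2


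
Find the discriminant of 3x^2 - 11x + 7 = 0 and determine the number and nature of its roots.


For ax^2 + bx + c = 0, discriminant D = b^2 - 4ac
Here a = 3, b = -11, c = 7
D = (-11)^2 - 4(3)(7) = 121 - 84 = 37

D = 37 > 0 but not a perfect square
The equation has 2 distinct real irrational roots.

Discriminant = 37, 2 distinct real irrational roots


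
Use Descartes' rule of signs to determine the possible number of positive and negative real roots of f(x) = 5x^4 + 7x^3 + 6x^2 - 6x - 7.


Descartes' rule of signs:

For positive roots, count sign changes in f(x) = 5x^4 + 7x^3 + 6x^2 - 6x - 7:
Signs of coefficients: +, +, +, -, -
Number of sign changes: 1
Possible positive real roots: 1

For negative roots, examine f(-x) = 5x^4 - 7x^3 + 6x^2 + 6x - 7:
Signs of coefficients: +, -, +, +, -
Number of sign changes: 3
Possible negative real roots: 3, 1

Positive roots: 1; Negative roots: 3 or 1


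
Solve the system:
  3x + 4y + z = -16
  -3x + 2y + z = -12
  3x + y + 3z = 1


Using Cramer's rule. Expand each determinant along the first row.
D  = 3*[2*3 - 1*1] - 4*[(-3)*3 - 1*3] + 1*[(-3)*1 - 2*3]
  = 3*(5) - 4*(-12) + 1*(-9) = 54
Dx = (-16)*[2*3 - 1*1] - 4*[(-12)*3 - 1*1] + 1*[(-12)*1 - 2*1]
  = (-16)*(5) - 4*(-37) + 1*(-14) = 54
Dy = 3*[(-12)*3 - 1*1] - (-16)*[(-3)*3 - 1*3] + 1*[(-3)*1 - (-12)*3]
  = 3*(-37) - (-16)*(-12) + 1*(33) = -270
Dz = 3*[2*1 - (-12)*1] - 4*[(-3)*1 - (-12)*3] + (-16)*[(-3)*1 - 2*3]
  = 3*(14) - 4*(33) + (-16)*(-9) = 54
x = Dx/D = 54/54 = 1, y = Dy/D = -270/54 = -5, z = Dz/D = 54/54 = 1
Check eq1: (3)(1) + (4)(-5) + (1)(1) = -16 = -16 ✓
Check eq2: (-3)(1) + (2)(-5) + (1)(1) = -12 = -12 ✓
Check eq3: (3)(1) + (1)(-5) + (3)(1) = 1 = 1 ✓

x = 1, y = -5, z = 1


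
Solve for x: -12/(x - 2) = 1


Multiply both sides by (x - 2): -12 = 1(x - 2)
Distribute: -12 = x - 2
x = -12 + 2 = -10
x = -10

x = -10


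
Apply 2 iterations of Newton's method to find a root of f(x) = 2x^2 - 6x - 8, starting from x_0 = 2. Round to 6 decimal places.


Newton's method: x_(n+1) = x_n - f(x_n)/f'(x_n)
f(x) = 2x^2 - 6x - 8
f'(x) = 4x - 6

Iteration 1:
  f(2.000000) = -12.000000
  f'(2.000000) = 2.000000
  x_1 = 2.000000 - (-12.000000)/(2.000000) = 8.000000

Iteration 2:
  f(8.000000) = 72.000000
  f'(8.000000) = 26.000000
  x_2 = 8.000000 - (72.000000)/(26.000000) = 5.230769

x_2 = 5.230769


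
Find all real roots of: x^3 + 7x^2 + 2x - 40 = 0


Let p(x) = x^3 + 7x^2 + 2x - 40. By the rational root theorem (leading coefficient 1), any rational root is an integer divisor of 40: try ±1, ±2, ... in turn.
Test x = 1: value = -30 ≠ 0.
Test x = -1: value = -36 ≠ 0.
Test x = 2: value = 0 ✓, so (x - 2) is a factor.
Synthetic division by (x - 2): bring down 1; 1(2) + 7 = 9; 9(2) + 2 = 20; 20(2) - 40 = 0 → quotient x^2 + 9x + 20, remainder 0.
Solve the quadratic x^2 + 9x + 20 = 0: discriminant = 9^2 - 4(1)(20) = 81 - 80 = 1.
sqrt(1) = 1, so x = (-9 ± 1)/2: x = -4 or x = -5.

x = -5, x = -4, x = 2


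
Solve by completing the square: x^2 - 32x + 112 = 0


Start: x^2 - 32x + 112 = 0
Move constant: x^2 - 32x = -112
Half of -32 is -16, squared is 256
Add 256 to both sides: x^2 - 32x + 256 = 144
(x - 16)^2 = 144
x - 16 = ±12
x = 16 + 12 = 28 or x = 16 - 12 = 4

x = 4, x = 28


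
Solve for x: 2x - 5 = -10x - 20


Starting with: 2x - 5 = -10x - 20
Move all x terms to left: (2 + 10)x = -20 + 5
Simplify: 12x = -15
Divide both sides by 12: x = -5/4

x = -5/4


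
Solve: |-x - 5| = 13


An absolute value equation |expr| = 13 gives two cases:
Case 1: -x - 5 = 13
  -x = 18, so x = -18
Case 2: -x - 5 = -13
  -x = -8, so x = 8

x = -18, x = 8


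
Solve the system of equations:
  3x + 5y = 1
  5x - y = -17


Using Cramer's rule:
Determinant D = (3)(-1) - (5)(5) = -3 - 25 = -28
Dx = (1)(-1) - (-17)(5) = -1 + 85 = 84
Dy = (3)(-17) - (5)(1) = -51 - 5 = -56
x = Dx/D = 84/-28 = -3
y = Dy/D = -56/-28 = 2

x = -3, y = 2


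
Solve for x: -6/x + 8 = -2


Subtract 8 from both sides: -6/x = -10
Multiply both sides by x: -6 = -10 * x
Divide by -10: x = 3/5

x = 3/5


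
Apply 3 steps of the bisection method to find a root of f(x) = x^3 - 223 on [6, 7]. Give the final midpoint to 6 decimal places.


f(x) = x^3 - 223
f(6) = -7 < 0
f(7) = 120 > 0

Step 1: midpoint = (6.000000 + 7.000000)/2 = 6.500000
  f(6.500000) = 51.625000
  f(mid) > 0, so root is in [6.000000, 6.500000]

Step 2: midpoint = (6.000000 + 6.500000)/2 = 6.250000
  f(6.250000) = 21.140625
  f(mid) > 0, so root is in [6.000000, 6.250000]

Step 3: midpoint = (6.000000 + 6.250000)/2 = 6.125000
  f(6.125000) = 6.783203
  f(mid) > 0, so root is in [6.000000, 6.125000]

midpoint = 6.125000


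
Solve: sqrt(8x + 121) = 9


Square both sides: 8x + 121 = 9^2 = 81
8x = 81 - 121 = -40
x = -5
Check: sqrt(8*(-5) + 121) = sqrt(81) = 9 ✓

x = -5


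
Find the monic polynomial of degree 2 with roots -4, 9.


A monic polynomial with roots -4, 9 is:
p(x) = (x + 4)(x - 9)
After multiplying by (x + 4): x + 4
After multiplying by (x - 9): x^2 - 5x - 36

x^2 - 5x - 36


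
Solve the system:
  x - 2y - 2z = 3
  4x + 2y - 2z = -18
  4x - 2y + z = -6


Using Cramer's rule. Expand each determinant along the first row.
D  = 1*[2*1 - (-2)*(-2)] - (-2)*[4*1 - (-2)*4] + (-2)*[4*(-2) - 2*4]
  = 1*(-2) - (-2)*(12) + (-2)*(-16) = 54
Dx = 3*[2*1 - (-2)*(-2)] - (-2)*[(-18)*1 - (-2)*(-6)] + (-2)*[(-18)*(-2) - 2*(-6)]
  = 3*(-2) - (-2)*(-30) + (-2)*(48) = -162
Dy = 1*[(-18)*1 - (-2)*(-6)] - 3*[4*1 - (-2)*4] + (-2)*[4*(-6) - (-18)*4]
  = 1*(-30) - 3*(12) + (-2)*(48) = -162
Dz = 1*[2*(-6) - (-18)*(-2)] - (-2)*[4*(-6) - (-18)*4] + 3*[4*(-2) - 2*4]
  = 1*(-48) - (-2)*(48) + 3*(-16) = 0
x = Dx/D = -162/54 = -3, y = Dy/D = -162/54 = -3, z = Dz/D = 0/54 = 0
Check eq1: (1)(-3) + (-2)(-3) + (-2)(0) = 3 = 3 ✓
Check eq2: (4)(-3) + (2)(-3) + (-2)(0) = -18 = -18 ✓
Check eq3: (4)(-3) + (-2)(-3) + (1)(0) = -6 = -6 ✓

x = -3, y = -3, z = 0


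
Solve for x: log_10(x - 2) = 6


Convert to exponential form: x - 2 = 10^6 = 1000000
x = 1000000 + 2 = 1000002
Check: log_10(1000002 - 2) = log_10(1000000) = log_10(1000000) = 6 ✓

x = 1000002


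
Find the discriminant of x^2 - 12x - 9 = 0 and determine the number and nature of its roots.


For ax^2 + bx + c = 0, discriminant D = b^2 - 4ac
Here a = 1, b = -12, c = -9
D = (-12)^2 - 4(1)(-9) = 144 + 36 = 180

D = 180 > 0 but not a perfect square
The equation has 2 distinct real irrational roots.

Discriminant = 180, 2 distinct real irrational roots


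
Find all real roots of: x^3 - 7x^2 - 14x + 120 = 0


Let p(x) = x^3 - 7x^2 - 14x + 120. By the rational root theorem (leading coefficient 1), any rational root is an integer divisor of 120: try ±1, ±2, ... in turn.
Test x = 1: value = 100 ≠ 0.
Test x = -1: value = 126 ≠ 0.
Test x = 2: value = 72 ≠ 0.
Test x = -2: value = 112 ≠ 0.
Test x = 3: value = 42 ≠ 0.
Test x = -3: value = 72 ≠ 0.
Test x = 4: value = 16 ≠ 0.
Test x = -4: value = 0 ✓, so (x + 4) is a factor.
Synthetic division by (x + 4): bring down 1; 1(-4) - 7 = -11; (-11)(-4) - 14 = 30; 30(-4) + 120 = 0 → quotient x^2 - 11x + 30, remainder 0.
Solve the quadratic x^2 - 11x + 30 = 0: discriminant = (-11)^2 - 4(1)(30) = 121 - 120 = 1.
sqrt(1) = 1, so x = (11 ± 1)/2: x = 6 or x = 5.

x = -4, x = 5, x = 6


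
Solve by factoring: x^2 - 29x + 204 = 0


We need two numbers that multiply to 204 and add to -29.
Those numbers are -17 and -12 (since (-17) * (-12) = 204 and (-17) + (-12) = -29).
So x^2 - 29x + 204 = (x - 17)(x - 12) = 0
Setting each factor to zero: x = 17 or x = 12

x = 12, x = 17


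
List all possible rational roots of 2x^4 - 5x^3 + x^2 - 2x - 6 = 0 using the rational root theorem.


Rational root theorem: possible roots are ±p/q where:
  p divides the constant term (-6): p ∈ {1, 2, 3, 6}
  q divides the leading coefficient (2): q ∈ {1, 2}

All possible rational roots: -6, -3, -2, -3/2, -1, -1/2, 1/2, 1, 3/2, 2, 3, 6

-6, -3, -2, -3/2, -1, -1/2, 1/2, 1, 3/2, 2, 3, 6


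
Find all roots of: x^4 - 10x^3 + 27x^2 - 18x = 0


The constant term is 0, so x = 0 is a root. Factor out x:
  x^3 - 10x^2 + 27x - 18 = 0
Let p(x) = x^3 - 10x^2 + 27x - 18. By the rational root theorem (leading coefficient 1), any rational root is an integer divisor of 18: try ±1, ±2, ... in turn.
Test x = 1: value = 0 ✓, so (x - 1) is a factor.
Synthetic division by (x - 1): bring down 1; 1(1) - 10 = -9; (-9)(1) + 27 = 18; 18(1) - 18 = 0 → quotient x^2 - 9x + 18, remainder 0.
Solve the quadratic x^2 - 9x + 18 = 0: discriminant = (-9)^2 - 4(1)(18) = 81 - 72 = 9.
sqrt(9) = 3, so x = (9 ± 3)/2: x = 6 or x = 3.
Collecting all roots found:

x = 0, x = 1, x = 3, x = 6


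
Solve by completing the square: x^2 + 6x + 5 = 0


Start: x^2 + 6x + 5 = 0
Move constant: x^2 + 6x = -5
Half of 6 is 3, squared is 9
Add 9 to both sides: x^2 + 6x + 9 = 4
(x + 3)^2 = 4
x + 3 = ±2
x = -3 + 2 = -1 or x = -3 - 2 = -5

x = -5, x = -1


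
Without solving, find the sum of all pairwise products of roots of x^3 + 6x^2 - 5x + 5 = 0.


By Vieta's formulas for x^3 + bx^2 + cx + d = 0:
  r1 + r2 + r3 = -b/a = -6
  r1*r2 + r1*r3 + r2*r3 = c/a = -5
  r1*r2*r3 = -d/a = -5


Sum of pairwise products = -5


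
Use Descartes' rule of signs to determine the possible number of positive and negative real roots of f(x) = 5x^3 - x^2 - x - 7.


Descartes' rule of signs:

For positive roots, count sign changes in f(x) = 5x^3 - x^2 - x - 7:
Signs of coefficients: +, -, -, -
Number of sign changes: 1
Possible positive real roots: 1

For negative roots, examine f(-x) = -5x^3 - x^2 + x - 7:
Signs of coefficients: -, -, +, -
Number of sign changes: 2
Possible negative real roots: 2, 0

Positive roots: 1; Negative roots: 2 or 0


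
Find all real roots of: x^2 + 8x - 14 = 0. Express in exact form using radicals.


Using the quadratic formula: x = (-b ± sqrt(b^2 - 4ac)) / (2a)
Here a = 1, b = 8, c = -14
Discriminant = b^2 - 4ac = 8^2 - 4(1)(-14) = 64 + 56 = 120
Since discriminant = 120 > 0, there are two real roots.
x = (-8 ± 2*sqrt(30)) / 2
Simplifying: x = -4 ± sqrt(30)
Numerically: x ≈ 1.4772 or x ≈ -9.4772

x = -4 + sqrt(30) or x = -4 - sqrt(30)


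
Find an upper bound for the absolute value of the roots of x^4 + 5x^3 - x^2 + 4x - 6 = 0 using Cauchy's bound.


Cauchy's bound: all roots r satisfy |r| <= 1 + max(|a_i/a_n|) for i = 0,...,n-1
where a_n is the leading coefficient.

Coefficients: [1, 5, -1, 4, -6]
Leading coefficient a_n = 1
Ratios |a_i/a_n|: 5, 1, 4, 6
Maximum ratio: 6
Cauchy's bound: |r| <= 1 + 6 = 7

Upper bound = 7


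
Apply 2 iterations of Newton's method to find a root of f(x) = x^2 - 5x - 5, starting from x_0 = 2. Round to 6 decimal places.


Newton's method: x_(n+1) = x_n - f(x_n)/f'(x_n)
f(x) = x^2 - 5x - 5
f'(x) = 2x - 5

Iteration 1:
  f(2.000000) = -11.000000
  f'(2.000000) = -1.000000
  x_1 = 2.000000 - (-11.000000)/(-1.000000) = -9.000000

Iteration 2:
  f(-9.000000) = 121.000000
  f'(-9.000000) = -23.000000
  x_2 = -9.000000 - (121.000000)/(-23.000000) = -3.739130

x_2 = -3.739130


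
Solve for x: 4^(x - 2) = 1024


Express both sides with the same base.
1024 = 4^5
Since the bases match, equate exponents: x - 2 = 5
So x = 5 - (-2) = 7

x = 7


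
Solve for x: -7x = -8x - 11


Starting with: -7x = -8x - 11
Move all x terms to left: (-7 + 8)x = -11 - 0
Simplify: x = -11
Divide both sides by 1: x = -11

x = -11


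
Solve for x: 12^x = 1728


Express both sides with the same base.
1728 = 12^3
Since the bases match: x = 3

x = 3


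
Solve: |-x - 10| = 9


An absolute value equation |expr| = 9 gives two cases:
Case 1: -x - 10 = 9
  -x = 19, so x = -19
Case 2: -x - 10 = -9
  -x = 1, so x = -1

x = -19, x = -1


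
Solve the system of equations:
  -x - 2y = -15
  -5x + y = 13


Using Cramer's rule:
Determinant D = (-1)(1) - (-5)(-2) = -1 - 10 = -11
Dx = (-15)(1) - (13)(-2) = -15 + 26 = 11
Dy = (-1)(13) - (-5)(-15) = -13 - 75 = -88
x = Dx/D = 11/-11 = -1
y = Dy/D = -88/-11 = 8

x = -1, y = 8


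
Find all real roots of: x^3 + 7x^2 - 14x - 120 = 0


Let p(x) = x^3 + 7x^2 - 14x - 120. By the rational root theorem (leading coefficient 1), any rational root is an integer divisor of 120: try ±1, ±2, ... in turn.
Test x = 1: value = -126 ≠ 0.
Test x = -1: value = -100 ≠ 0.
Test x = 2: value = -112 ≠ 0.
Test x = -2: value = -72 ≠ 0.
Test x = 3: value = -72 ≠ 0.
Test x = -3: value = -42 ≠ 0.
Test x = 4: value = 0 ✓, so (x - 4) is a factor.
Synthetic division by (x - 4): bring down 1; 1(4) + 7 = 11; 11(4) - 14 = 30; 30(4) - 120 = 0 → quotient x^2 + 11x + 30, remainder 0.
Solve the quadratic x^2 + 11x + 30 = 0: discriminant = 11^2 - 4(1)(30) = 121 - 120 = 1.
sqrt(1) = 1, so x = (-11 ± 1)/2: x = -5 or x = -6.

x = -6, x = -5, x = 4


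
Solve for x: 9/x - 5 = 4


Subtract -5 from both sides: 9/x = 9
Multiply both sides by x: 9 = 9 * x
Divide by 9: x = 1

x = 1


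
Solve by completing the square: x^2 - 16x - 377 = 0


Start: x^2 - 16x - 377 = 0
Move constant: x^2 - 16x = 377
Half of -16 is -8, squared is 64
Add 64 to both sides: x^2 - 16x + 64 = 441
(x - 8)^2 = 441
x - 8 = ±21
x = 8 + 21 = 29 or x = 8 - 21 = -13

x = -13, x = 29


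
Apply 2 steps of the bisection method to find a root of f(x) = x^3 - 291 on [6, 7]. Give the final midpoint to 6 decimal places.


f(x) = x^3 - 291
f(6) = -75 < 0
f(7) = 52 > 0

Step 1: midpoint = (6.000000 + 7.000000)/2 = 6.500000
  f(6.500000) = -16.375000
  f(mid) < 0, so root is in [6.500000, 7.000000]

Step 2: midpoint = (6.500000 + 7.000000)/2 = 6.750000
  f(6.750000) = 16.546875
  f(mid) > 0, so root is in [6.500000, 6.750000]

midpoint = 6.750000


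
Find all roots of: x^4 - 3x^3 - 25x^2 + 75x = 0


The constant term is 0, so x = 0 is a root. Factor out x:
  x^3 - 3x^2 - 25x + 75 = 0
Let p(x) = x^3 - 3x^2 - 25x + 75. By the rational root theorem (leading coefficient 1), any rational root is an integer divisor of 75: try ±1, ±2, ... in turn.
Test x = 1: value = 48 ≠ 0.
Test x = -1: value = 96 ≠ 0.
Test x = 3: value = 0 ✓, so (x - 3) is a factor.
Synthetic division by (x - 3): bring down 1; 1(3) - 3 = 0; 0(3) - 25 = -25; (-25)(3) + 75 = 0 → quotient x^2 - 25, remainder 0.
Solve the quadratic x^2 - 25 = 0: discriminant = 0^2 - 4(1)(-25) = 0 + 100 = 100.
sqrt(100) = 10, so x = (0 ± 10)/2: x = 5 or x = -5.
Collecting all roots found:

x = -5, x = 0, x = 3, x = 5


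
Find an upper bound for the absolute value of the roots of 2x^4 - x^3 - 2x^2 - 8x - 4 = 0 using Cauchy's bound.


Cauchy's bound: all roots r satisfy |r| <= 1 + max(|a_i/a_n|) for i = 0,...,n-1
where a_n is the leading coefficient.

Coefficients: [2, -1, -2, -8, -4]
Leading coefficient a_n = 2
Ratios |a_i/a_n|: 1/2, 1, 4, 2
Maximum ratio: 4
Cauchy's bound: |r| <= 1 + 4 = 5

Upper bound = 5


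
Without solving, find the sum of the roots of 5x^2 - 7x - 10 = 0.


By Vieta's formulas for ax^2 + bx + c = 0:
  Sum of roots = -b/a
  Product of roots = c/a

Here a = 5, b = -7, c = -10
Sum = -(-7)/5 = 7/5
Product = -10/5 = -2

Sum = 7/5


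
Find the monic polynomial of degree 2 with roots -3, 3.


A monic polynomial with roots -3, 3 is:
p(x) = (x + 3)(x - 3)
After multiplying by (x + 3): x + 3
After multiplying by (x - 3): x^2 - 9

x^2 - 9


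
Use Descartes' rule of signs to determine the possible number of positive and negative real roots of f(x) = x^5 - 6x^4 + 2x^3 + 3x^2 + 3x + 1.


Descartes' rule of signs:

For positive roots, count sign changes in f(x) = x^5 - 6x^4 + 2x^3 + 3x^2 + 3x + 1:
Signs of coefficients: +, -, +, +, +, +
Number of sign changes: 2
Possible positive real roots: 2, 0

For negative roots, examine f(-x) = -x^5 - 6x^4 - 2x^3 + 3x^2 - 3x + 1:
Signs of coefficients: -, -, -, +, -, +
Number of sign changes: 3
Possible negative real roots: 3, 1

Positive roots: 2 or 0; Negative roots: 3 or 1


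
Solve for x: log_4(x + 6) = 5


Convert to exponential form: x + 6 = 4^5 = 1024
x = 1024 - 6 = 1018
Check: log_4(1018 + 6) = log_4(1024) = log_4(1024) = 5 ✓

x = 1018


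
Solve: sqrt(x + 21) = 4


Square both sides: x + 21 = 4^2 = 16
x = 16 - 21 = -5
x = -5
Check: sqrt(1*(-5) + 21) = sqrt(16) = 4 ✓

x = -5


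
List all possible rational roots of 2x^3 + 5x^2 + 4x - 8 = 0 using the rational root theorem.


Rational root theorem: possible roots are ±p/q where:
  p divides the constant term (-8): p ∈ {1, 2, 4, 8}
  q divides the leading coefficient (2): q ∈ {1, 2}

All possible rational roots: -8, -4, -2, -1, -1/2, 1/2, 1, 2, 4, 8

-8, -4, -2, -1, -1/2, 1/2, 1, 2, 4, 8


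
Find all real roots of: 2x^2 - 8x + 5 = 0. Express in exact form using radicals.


Using the quadratic formula: x = (-b ± sqrt(b^2 - 4ac)) / (2a)
Here a = 2, b = -8, c = 5
Discriminant = b^2 - 4ac = (-8)^2 - 4(2)(5) = 64 - 40 = 24
Since discriminant = 24 > 0, there are two real roots.
x = (8 ± 2*sqrt(6)) / 4
Simplifying: x = (4 ± sqrt(6)) / 2
Numerically: x ≈ 3.2247 or x ≈ 0.7753

x = (4 + sqrt(6)) / 2 or x = (4 - sqrt(6)) / 2


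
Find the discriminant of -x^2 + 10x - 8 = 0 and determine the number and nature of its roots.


For ax^2 + bx + c = 0, discriminant D = b^2 - 4ac
Here a = -1, b = 10, c = -8
D = (10)^2 - 4(-1)(-8) = 100 - 32 = 68

D = 68 > 0 but not a perfect square
The equation has 2 distinct real irrational roots.

Discriminant = 68, 2 distinct real irrational roots


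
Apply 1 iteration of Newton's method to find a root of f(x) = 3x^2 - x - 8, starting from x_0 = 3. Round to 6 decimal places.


Newton's method: x_(n+1) = x_n - f(x_n)/f'(x_n)
f(x) = 3x^2 - x - 8
f'(x) = 6x - 1

Iteration 1:
  f(3.000000) = 16.000000
  f'(3.000000) = 17.000000
  x_1 = 3.000000 - (16.000000)/(17.000000) = 2.058824

x_1 = 2.058824


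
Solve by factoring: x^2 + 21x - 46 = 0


We need two numbers that multiply to -46 and add to 21.
Those numbers are -2 and 23 (since (-2) * 23 = -46 and (-2) + 23 = 21).
So x^2 + 21x - 46 = (x - 2)(x + 23) = 0
Setting each factor to zero: x = 2 or x = -23

x = -23, x = 2


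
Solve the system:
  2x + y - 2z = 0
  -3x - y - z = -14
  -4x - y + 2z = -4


Using Cramer's rule. Expand each determinant along the first row.
D  = 2*[(-1)*2 - (-1)*(-1)] - 1*[(-3)*2 - (-1)*(-4)] + (-2)*[(-3)*(-1) - (-1)*(-4)]
  = 2*(-3) - 1*(-10) + (-2)*(-1) = 6
Dx = 0*[(-1)*2 - (-1)*(-1)] - 1*[(-14)*2 - (-1)*(-4)] + (-2)*[(-14)*(-1) - (-1)*(-4)]
  = 0*(-3) - 1*(-32) + (-2)*(10) = 12
Dy = 2*[(-14)*2 - (-1)*(-4)] - 0*[(-3)*2 - (-1)*(-4)] + (-2)*[(-3)*(-4) - (-14)*(-4)]
  = 2*(-32) - 0*(-10) + (-2)*(-44) = 24
Dz = 2*[(-1)*(-4) - (-14)*(-1)] - 1*[(-3)*(-4) - (-14)*(-4)] + 0*[(-3)*(-1) - (-1)*(-4)]
  = 2*(-10) - 1*(-44) + 0*(-1) = 24
x = Dx/D = 12/6 = 2, y = Dy/D = 24/6 = 4, z = Dz/D = 24/6 = 4
Check eq1: (2)(2) + (1)(4) + (-2)(4) = 0 = 0 ✓
Check eq2: (-3)(2) + (-1)(4) + (-1)(4) = -14 = -14 ✓
Check eq3: (-4)(2) + (-1)(4) + (2)(4) = -4 = -4 ✓

x = 2, y = 4, z = 4


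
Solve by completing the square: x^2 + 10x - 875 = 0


Start: x^2 + 10x - 875 = 0
Move constant: x^2 + 10x = 875
Half of 10 is 5, squared is 25
Add 25 to both sides: x^2 + 10x + 25 = 900
(x + 5)^2 = 900
x + 5 = ±30
x = -5 + 30 = 25 or x = -5 - 30 = -35

x = -35, x = 25


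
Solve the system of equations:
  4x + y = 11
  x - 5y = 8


Using Cramer's rule:
Determinant D = (4)(-5) - (1)(1) = -20 - 1 = -21
Dx = (11)(-5) - (8)(1) = -55 - 8 = -63
Dy = (4)(8) - (1)(11) = 32 - 11 = 21
x = Dx/D = -63/-21 = 3
y = Dy/D = 21/-21 = -1

x = 3, y = -1


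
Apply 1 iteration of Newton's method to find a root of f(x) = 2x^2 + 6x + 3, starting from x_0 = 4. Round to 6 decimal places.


Newton's method: x_(n+1) = x_n - f(x_n)/f'(x_n)
f(x) = 2x^2 + 6x + 3
f'(x) = 4x + 6

Iteration 1:
  f(4.000000) = 59.000000
  f'(4.000000) = 22.000000
  x_1 = 4.000000 - (59.000000)/(22.000000) = 1.318182

x_1 = 1.318182


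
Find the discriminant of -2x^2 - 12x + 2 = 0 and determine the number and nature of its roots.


For ax^2 + bx + c = 0, discriminant D = b^2 - 4ac
Here a = -2, b = -12, c = 2
D = (-12)^2 - 4(-2)(2) = 144 + 16 = 160

D = 160 > 0 but not a perfect square
The equation has 2 distinct real irrational roots.

Discriminant = 160, 2 distinct real irrational roots


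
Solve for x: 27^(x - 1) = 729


Express both sides with the same base.
729 = 27^2
Since the bases match, equate exponents: x - 1 = 2
So x = 2 - (-1) = 3

x = 3


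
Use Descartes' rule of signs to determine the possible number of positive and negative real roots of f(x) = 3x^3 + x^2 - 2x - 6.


Descartes' rule of signs:

For positive roots, count sign changes in f(x) = 3x^3 + x^2 - 2x - 6:
Signs of coefficients: +, +, -, -
Number of sign changes: 1
Possible positive real roots: 1

For negative roots, examine f(-x) = -3x^3 + x^2 + 2x - 6:
Signs of coefficients: -, +, +, -
Number of sign changes: 2
Possible negative real roots: 2, 0

Positive roots: 1; Negative roots: 2 or 0


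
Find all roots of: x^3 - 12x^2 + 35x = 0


The constant term is 0, so x = 0 is a root. Factor out x:
  x^2 - 12x + 35 = 0
Solve the quadratic x^2 - 12x + 35 = 0: discriminant = (-12)^2 - 4(1)(35) = 144 - 140 = 4.
sqrt(4) = 2, so x = (12 ± 2)/2: x = 7 or x = 5.
Collecting all roots found:

x = 0, x = 5, x = 7
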